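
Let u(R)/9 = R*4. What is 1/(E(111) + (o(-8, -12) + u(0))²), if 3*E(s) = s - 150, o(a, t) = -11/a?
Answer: -64/711 ≈ -0.090014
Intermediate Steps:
E(s) = -50 + s/3 (E(s) = (s - 150)/3 = (-150 + s)/3 = -50 + s/3)
u(R) = 36*R (u(R) = 9*(R*4) = 9*(4*R) = 36*R)
1/(E(111) + (o(-8, -12) + u(0))²) = 1/((-50 + (⅓)*111) + (-11/(-8) + 36*0)²) = 1/((-50 + 37) + (-11*(-⅛) + 0)²) = 1/(-13 + (11/8 + 0)²) = 1/(-13 + (11/8)²) = 1/(-13 + 121/64) = 1/(-711/64) = -64/711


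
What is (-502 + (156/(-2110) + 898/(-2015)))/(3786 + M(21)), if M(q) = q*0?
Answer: -35608957/268279115 ≈ -0.13273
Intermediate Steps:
M(q) = 0
(-502 + (156/(-2110) + 898/(-2015)))/(3786 + M(21)) = (-502 + (156/(-2110) + 898/(-2015)))/(3786 + 0) = (-502 + (156*(-1/2110) + 898*(-1/2015)))/3786 = (-502 + (-78/1055 - 898/2015))*(1/3786) = (-502 - 220912/425165)*(1/3786) = -213653742/425165*1/3786 = -35608957/268279115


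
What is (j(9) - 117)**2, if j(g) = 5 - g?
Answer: 14641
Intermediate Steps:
(j(9) - 117)**2 = ((5 - 1*9) - 117)**2 = ((5 - 9) - 117)**2 = (-4 - 117)**2 = (-121)**2 = 14641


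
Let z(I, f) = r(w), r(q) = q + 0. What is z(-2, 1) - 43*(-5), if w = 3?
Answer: 218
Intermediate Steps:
r(q) = q
z(I, f) = 3
z(-2, 1) - 43*(-5) = 3 - 43*(-5) = 3 + 215 = 218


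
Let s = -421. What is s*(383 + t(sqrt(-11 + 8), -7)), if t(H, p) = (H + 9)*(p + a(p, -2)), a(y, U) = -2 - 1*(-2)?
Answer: -134720 + 2947*I*sqrt(3) ≈ -1.3472e+5 + 5104.4*I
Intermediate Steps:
a(y, U) = 0 (a(y, U) = -2 + 2 = 0)
t(H, p) = p*(9 + H) (t(H, p) = (H + 9)*(p + 0) = (9 + H)*p = p*(9 + H))
s*(383 + t(sqrt(-11 + 8), -7)) = -421*(383 - 7*(9 + sqrt(-11 + 8))) = -421*(383 - 7*(9 + sqrt(-3))) = -421*(383 - 7*(9 + I*sqrt(3))) = -421*(383 + (-63 - 7*I*sqrt(3))) = -421*(320 - 7*I*sqrt(3)) = -134720 + 2947*I*sqrt(3)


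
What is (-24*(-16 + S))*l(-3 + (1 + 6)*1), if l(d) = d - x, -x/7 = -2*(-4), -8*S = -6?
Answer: 21960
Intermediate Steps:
S = ¾ (S = -⅛*(-6) = ¾ ≈ 0.75000)
x = -56 (x = -(-14)*(-4) = -7*8 = -56)
l(d) = 56 + d (l(d) = d - 1*(-56) = d + 56 = 56 + d)
(-24*(-16 + S))*l(-3 + (1 + 6)*1) = (-24*(-16 + ¾))*(56 + (-3 + (1 + 6)*1)) = (-24*(-61/4))*(56 + (-3 + 7*1)) = 366*(56 + (-3 + 7)) = 366*(56 + 4) = 366*60 = 21960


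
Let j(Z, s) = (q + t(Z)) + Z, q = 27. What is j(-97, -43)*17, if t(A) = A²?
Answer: 158763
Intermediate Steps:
j(Z, s) = 27 + Z + Z² (j(Z, s) = (27 + Z²) + Z = 27 + Z + Z²)
j(-97, -43)*17 = (27 - 97 + (-97)²)*17 = (27 - 97 + 9409)*17 = 9339*17 = 158763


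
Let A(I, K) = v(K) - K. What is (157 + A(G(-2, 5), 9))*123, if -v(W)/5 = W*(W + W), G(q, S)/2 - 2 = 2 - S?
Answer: -81426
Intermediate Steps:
G(q, S) = 8 - 2*S (G(q, S) = 4 + 2*(2 - S) = 4 + (4 - 2*S) = 8 - 2*S)
v(W) = -10*W² (v(W) = -5*W*(W + W) = -5*W*2*W = -10*W²)
A(I, K) = -K - 10*K² (A(I, K) = -10*K² - K = -K - 10*K²)
(157 + A(G(-2, 5), 9))*123 = (157 + 9*(-1 - 10*9))*123 = (157 + 9*(-1 - 90))*123 = (157 + 9*(-91))*123 = (157 - 819)*123 = -662*123 = -81426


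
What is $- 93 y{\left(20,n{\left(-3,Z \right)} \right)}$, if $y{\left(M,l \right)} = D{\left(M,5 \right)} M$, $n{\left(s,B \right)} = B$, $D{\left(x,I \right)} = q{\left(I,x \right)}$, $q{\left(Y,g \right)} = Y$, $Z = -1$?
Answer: $-9300$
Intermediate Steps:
$D{\left(x,I \right)} = I$
$y{\left(M,l \right)} = 5 M$
$- 93 y{\left(20,n{\left(-3,Z \right)} \right)} = - 93 \cdot 5 \cdot 20 = \left(-93\right) 100 = -9300$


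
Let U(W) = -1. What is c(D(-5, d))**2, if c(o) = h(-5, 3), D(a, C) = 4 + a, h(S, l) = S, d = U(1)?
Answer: 25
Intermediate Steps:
d = -1
c(o) = -5
c(D(-5, d))**2 = (-5)**2 = 25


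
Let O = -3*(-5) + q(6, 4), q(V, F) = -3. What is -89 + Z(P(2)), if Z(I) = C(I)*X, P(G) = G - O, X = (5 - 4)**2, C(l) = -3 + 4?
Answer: -88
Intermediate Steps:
C(l) = 1
X = 1 (X = 1**2 = 1)
O = 12 (O = -3*(-5) - 3 = 15 - 3 = 12)
P(G) = -12 + G (P(G) = G - 1*12 = G - 12 = -12 + G)
Z(I) = 1 (Z(I) = 1*1 = 1)
-89 + Z(P(2)) = -89 + 1 = -88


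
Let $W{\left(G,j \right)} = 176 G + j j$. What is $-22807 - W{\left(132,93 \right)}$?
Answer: $-54688$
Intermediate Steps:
$W{\left(G,j \right)} = j^{2} + 176 G$ ($W{\left(G,j \right)} = 176 G + j^{2} = j^{2} + 176 G$)
$-22807 - W{\left(132,93 \right)} = -22807 - \left(93^{2} + 176 \cdot 132\right) = -22807 - \left(8649 + 23232\right) = -22807 - 31881 = -54688$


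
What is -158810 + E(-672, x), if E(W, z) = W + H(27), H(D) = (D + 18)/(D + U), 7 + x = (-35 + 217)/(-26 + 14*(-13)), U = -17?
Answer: -318955/2 ≈ -1.5948e+5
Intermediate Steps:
x = -63/8 (x = -7 + (-35 + 217)/(-26 + 14*(-13)) = -7 + 182/(-26 - 182) = -7 + 182/(-208) = -7 + 182*(-1/208) = -7 - 7/8 = -63/8 ≈ -7.8750)
H(D) = (18 + D)/(-17 + D) (H(D) = (D + 18)/(D - 17) = (18 + D)/(-17 + D))
E(W, z) = 9/2 + W (E(W, z) = W + (18 + 27)/(-17 + 27) = W + 45/10 = W + (1/10)*45 = W + 9/2 = 9/2 + W)
-158810 + E(-672, x) = -158810 + (9/2 - 672) = -158810 - 1335/2 = -318955/2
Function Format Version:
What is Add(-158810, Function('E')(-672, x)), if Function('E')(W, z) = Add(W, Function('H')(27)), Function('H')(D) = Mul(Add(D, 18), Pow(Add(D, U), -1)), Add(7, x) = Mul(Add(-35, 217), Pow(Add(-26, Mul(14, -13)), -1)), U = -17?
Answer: Rational(-318955, 2) ≈ -1.5948e+5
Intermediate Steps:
x = Rational(-63, 8) (x = Add(-7, Mul(Add(-35, 217), Pow(Add(-26, Mul(14, -13)), -1))) = Add(-7, Mul(182, Pow(Add(-26, -182), -1))) = Add(-7, Mul(182, Pow(-208, -1))) = Add(-7, Mul(182, Rational(-1, 208))) = Add(-7, Rational(-7, 8)) = Rational(-63, 8) ≈ -7.8750)
Function('H')(D) = Mul(Pow(Add(-17, D), -1), Add(18, D)) (Function('H')(D) = Mul(Add(D, 18), Pow(Add(D, -17), -1)) = Mul(Add(18, D), Pow(Add(-17, D), -1)) = Mul(Pow(Add(-17, D), -1), Add(18, D)))
Function('E')(W, z) = Add(Rational(9, 2), W) (Function('E')(W, z) = Add(W, Mul(Pow(Add(-17, 27), -1), Add(18, 27))) = Add(W, Mul(Pow(10, -1), 45)) = Add(W, Mul(Rational(1, 10), 45)) = Add(W, Rational(9, 2)) = Add(Rational(9, 2), W))
Add(-158810, Function('E')(-672, x)) = Add(-158810, Add(Rational(9, 2), -672)) = Add(-158810, Rational(-1335, 2)) = Rational(-318955, 2)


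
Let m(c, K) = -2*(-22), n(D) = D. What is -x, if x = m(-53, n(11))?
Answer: -44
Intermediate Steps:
m(c, K) = 44
x = 44
-x = -1*44 = -44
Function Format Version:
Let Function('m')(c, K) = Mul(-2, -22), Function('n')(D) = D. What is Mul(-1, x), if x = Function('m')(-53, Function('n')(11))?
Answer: -44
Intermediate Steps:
Function('m')(c, K) = 44
x = 44
Mul(-1, x) = Mul(-1, 44) = -44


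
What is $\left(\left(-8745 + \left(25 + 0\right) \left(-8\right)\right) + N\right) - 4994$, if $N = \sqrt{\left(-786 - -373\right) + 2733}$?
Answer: $-13939 + 4 \sqrt{145} \approx -13891.0$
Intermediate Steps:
$N = 4 \sqrt{145}$ ($N = \sqrt{\left(-786 + 373\right) + 2733} = \sqrt{-413 + 2733} = \sqrt{2320} = 4 \sqrt{145} \approx 48.166$)
$\left(\left(-8745 + \left(25 + 0\right) \left(-8\right)\right) + N\right) - 4994 = \left(\left(-8745 + \left(25 + 0\right) \left(-8\right)\right) + 4 \sqrt{145}\right) - 4994 = \left(\left(-8745 + 25 \left(-8\right)\right) + 4 \sqrt{145}\right) - 4994 = \left(\left(-8745 - 200\right) + 4 \sqrt{145}\right) - 4994 = \left(-8945 + 4 \sqrt{145}\right) - 4994 = -13939 + 4 \sqrt{145}$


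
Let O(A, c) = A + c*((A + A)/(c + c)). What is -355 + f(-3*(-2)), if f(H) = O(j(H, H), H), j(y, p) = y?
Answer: -343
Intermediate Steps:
O(A, c) = 2*A (O(A, c) = A + c*((2*A)/((2*c))) = A + c*((2*A)*(1/(2*c))) = A + c*(A/c) = A + A = 2*A)
f(H) = 2*H
-355 + f(-3*(-2)) = -355 + 2*(-3*(-2)) = -355 + 2*6 = -355 + 12 = -343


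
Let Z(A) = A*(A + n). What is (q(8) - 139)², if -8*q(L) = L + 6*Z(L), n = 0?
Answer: 35344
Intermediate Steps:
Z(A) = A² (Z(A) = A*(A + 0) = A*A = A²)
q(L) = -3*L²/4 - L/8 (q(L) = -(L + 6*L²)/8 = -3*L²/4 - L/8)
(q(8) - 139)² = ((⅛)*8*(-1 - 6*8) - 139)² = ((⅛)*8*(-1 - 48) - 139)² = ((⅛)*8*(-49) - 139)² = (-49 - 139)² = (-188)² = 35344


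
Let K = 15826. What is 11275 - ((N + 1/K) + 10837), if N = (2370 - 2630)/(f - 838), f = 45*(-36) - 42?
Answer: 866267637/1978250 ≈ 437.90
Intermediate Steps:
f = -1662 (f = -1620 - 42 = -1662)
N = 13/125 (N = (2370 - 2630)/(-1662 - 838) = -260/(-2500) = -260*(-1/2500) = 13/125 ≈ 0.10400)
11275 - ((N + 1/K) + 10837) = 11275 - ((13/125 + 1/15826) + 10837) = 11275 - (205863/1978250 + 10837) = 11275 - 1*21438501113/1978250 = 11275 - 21438501113/1978250 = 866267637/1978250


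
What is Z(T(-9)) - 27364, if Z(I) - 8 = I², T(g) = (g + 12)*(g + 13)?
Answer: -27212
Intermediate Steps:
T(g) = (12 + g)*(13 + g)
Z(I) = 8 + I²
Z(T(-9)) - 27364 = (8 + (156 + (-9)² + 25*(-9))²) - 27364 = (8 + (156 + 81 - 225)²) - 27364 = (8 + 12²) - 27364 = (8 + 144) - 27364 = 152 - 27364 = -27212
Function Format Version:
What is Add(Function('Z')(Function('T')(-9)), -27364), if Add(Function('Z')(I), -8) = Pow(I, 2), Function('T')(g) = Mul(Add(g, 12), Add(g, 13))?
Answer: -27212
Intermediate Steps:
Function('T')(g) = Mul(Add(12, g), Add(13, g))
Function('Z')(I) = Add(8, Pow(I, 2))
Add(Function('Z')(Function('T')(-9)), -27364) = Add(Add(8, Pow(Add(156, Pow(-9, 2), Mul(25, -9)), 2)), -27364) = Add(Add(8, Pow(Add(156, 81, -225), 2)), -27364) = Add(Add(8, Pow(12, 2)), -27364) = Add(Add(8, 144), -27364) = Add(152, -27364) = -27212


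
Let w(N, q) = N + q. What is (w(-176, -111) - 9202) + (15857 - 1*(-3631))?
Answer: 9999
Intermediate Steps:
(w(-176, -111) - 9202) + (15857 - 1*(-3631)) = ((-176 - 111) - 9202) + (15857 - 1*(-3631)) = (-287 - 9202) + (15857 + 3631) = -9489 + 19488 = 9999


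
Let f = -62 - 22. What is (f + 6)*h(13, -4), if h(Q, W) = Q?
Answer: -1014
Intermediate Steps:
f = -84
(f + 6)*h(13, -4) = (-84 + 6)*13 = -78*13 = -1014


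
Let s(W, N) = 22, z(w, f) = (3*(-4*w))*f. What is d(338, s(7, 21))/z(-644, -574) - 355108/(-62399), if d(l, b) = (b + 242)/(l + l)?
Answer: 1929065942445/338972334064 ≈ 5.6909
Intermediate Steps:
z(w, f) = -12*f*w (z(w, f) = (-12*w)*f = -12*f*w)
d(l, b) = (242 + b)/(2*l) (d(l, b) = (242 + b)/((2*l)) = (242 + b)*(1/(2*l)) = (242 + b)/(2*l))
d(338, s(7, 21))/z(-644, -574) - 355108/(-62399) = ((½)*(242 + 22)/338)/((-12*(-574)*(-644))) - 355108/(-62399) = ((½)*(1/338)*264)/(-4435872) - 355108*(-1/62399) = (66/169)*(-1/4435872) + 355108/62399 = -11/124943728 + 355108/62399 = 1929065942445/338972334064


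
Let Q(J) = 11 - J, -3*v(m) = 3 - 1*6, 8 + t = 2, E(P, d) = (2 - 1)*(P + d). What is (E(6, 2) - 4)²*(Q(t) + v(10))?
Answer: 288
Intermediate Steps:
E(P, d) = P + d (E(P, d) = 1*(P + d) = P + d)
t = -6 (t = -8 + 2 = -6)
v(m) = 1 (v(m) = -(3 - 1*6)/3 = -(3 - 6)/3 = -⅓*(-3) = 1)
(E(6, 2) - 4)²*(Q(t) + v(10)) = ((6 + 2) - 4)²*((11 - 1*(-6)) + 1) = (8 - 4)²*((11 + 6) + 1) = 4²*(17 + 1) = 16*18 = 288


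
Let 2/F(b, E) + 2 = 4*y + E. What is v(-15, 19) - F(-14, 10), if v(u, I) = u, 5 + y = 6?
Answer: -91/6 ≈ -15.167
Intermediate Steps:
y = 1 (y = -5 + 6 = 1)
F(b, E) = 2/(2 + E) (F(b, E) = 2/(-2 + (4*1 + E)) = 2/(-2 + (4 + E)) = 2/(2 + E))
v(-15, 19) - F(-14, 10) = -15 - 2/(2 + 10) = -15 - 2/12 = -15 - 1*⅙ = -15 - ⅙ = -91/6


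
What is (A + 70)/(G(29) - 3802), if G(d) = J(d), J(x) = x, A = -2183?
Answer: 2113/3773 ≈ 0.56003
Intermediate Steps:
G(d) = d
(A + 70)/(G(29) - 3802) = (-2183 + 70)/(29 - 3802) = -2113/(-3773) = -2113*(-1/3773) = 2113/3773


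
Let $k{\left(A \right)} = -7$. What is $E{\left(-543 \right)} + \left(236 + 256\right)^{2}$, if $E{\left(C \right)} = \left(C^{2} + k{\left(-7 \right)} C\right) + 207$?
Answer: $540921$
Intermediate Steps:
$E{\left(C \right)} = 207 + C^{2} - 7 C$ ($E{\left(C \right)} = \left(C^{2} - 7 C\right) + 207 = 207 + C^{2} - 7 C$)
$E{\left(-543 \right)} + \left(236 + 256\right)^{2} = \left(207 + \left(-543\right)^{2} - -3801\right) + \left(236 + 256\right)^{2} = \left(207 + 294849 + 3801\right) + 492^{2} = 298857 + 242064 = 540921$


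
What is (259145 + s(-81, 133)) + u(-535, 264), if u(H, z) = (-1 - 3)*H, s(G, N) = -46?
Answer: 261239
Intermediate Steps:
u(H, z) = -4*H
(259145 + s(-81, 133)) + u(-535, 264) = (259145 - 46) - 4*(-535) = 259099 + 2140 = 261239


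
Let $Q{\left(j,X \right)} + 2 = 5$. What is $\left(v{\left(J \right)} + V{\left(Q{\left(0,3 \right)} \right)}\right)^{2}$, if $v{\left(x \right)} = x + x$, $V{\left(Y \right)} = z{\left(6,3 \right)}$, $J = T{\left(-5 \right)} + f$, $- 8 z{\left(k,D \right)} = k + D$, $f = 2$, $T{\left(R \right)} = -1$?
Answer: $\frac{49}{64} \approx 0.76563$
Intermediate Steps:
$Q{\left(j,X \right)} = 3$ ($Q{\left(j,X \right)} = -2 + 5 = 3$)
$z{\left(k,D \right)} = - \frac{D}{8} - \frac{k}{8}$ ($z{\left(k,D \right)} = - \frac{k + D}{8} = - \frac{D + k}{8} = - \frac{D}{8} - \frac{k}{8}$)
$J = 1$ ($J = -1 + 2 = 1$)
$V{\left(Y \right)} = - \frac{9}{8}$ ($V{\left(Y \right)} = \left(- \frac{1}{8}\right) 3 - \frac{3}{4} = - \frac{3}{8} - \frac{3}{4} = - \frac{9}{8}$)
$v{\left(x \right)} = 2 x$
$\left(v{\left(J \right)} + V{\left(Q{\left(0,3 \right)} \right)}\right)^{2} = \left(2 \cdot 1 - \frac{9}{8}\right)^{2} = \left(2 - \frac{9}{8}\right)^{2} = \left(\frac{7}{8}\right)^{2} = \frac{49}{64}$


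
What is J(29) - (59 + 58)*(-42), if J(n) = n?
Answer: 4943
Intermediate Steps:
J(29) - (59 + 58)*(-42) = 29 - (59 + 58)*(-42) = 29 - 117*(-42) = 29 - 1*(-4914) = 29 + 4914 = 4943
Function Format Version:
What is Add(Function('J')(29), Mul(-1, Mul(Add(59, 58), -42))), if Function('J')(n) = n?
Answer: 4943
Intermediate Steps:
Add(Function('J')(29), Mul(-1, Mul(Add(59, 58), -42))) = Add(29, Mul(-1, Mul(Add(59, 58), -42))) = Add(29, Mul(-1, Mul(117, -42))) = Add(29, Mul(-1, -4914)) = Add(29, 4914) = 4943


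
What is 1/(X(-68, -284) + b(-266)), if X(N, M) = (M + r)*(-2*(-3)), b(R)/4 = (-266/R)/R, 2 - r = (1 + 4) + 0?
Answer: -133/229028 ≈ -0.00058072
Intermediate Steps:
r = -3 (r = 2 - ((1 + 4) + 0) = 2 - (5 + 0) = 2 - 1*5 = 2 - 5 = -3)
b(R) = -1064/R**2 (b(R) = 4*((-266/R)/R) = 4*(-266/R**2) = -1064/R**2)
X(N, M) = -18 + 6*M (X(N, M) = (M - 3)*(-2*(-3)) = (-3 + M)*6 = -18 + 6*M)
1/(X(-68, -284) + b(-266)) = 1/((-18 + 6*(-284)) - 1064/(-266)**2) = 1/((-18 - 1704) - 1064*1/70756) = 1/(-1722 - 2/133) = 1/(-229028/133) = -133/229028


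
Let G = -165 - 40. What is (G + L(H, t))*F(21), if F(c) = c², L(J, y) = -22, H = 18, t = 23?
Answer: -100107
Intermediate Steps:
G = -205
(G + L(H, t))*F(21) = (-205 - 22)*21² = -227*441 = -100107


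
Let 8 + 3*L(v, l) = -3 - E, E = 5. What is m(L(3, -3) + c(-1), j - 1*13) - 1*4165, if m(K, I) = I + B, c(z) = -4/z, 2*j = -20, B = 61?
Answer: -4127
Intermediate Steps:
j = -10 (j = (½)*(-20) = -10)
L(v, l) = -16/3 (L(v, l) = -8/3 + (-3 - 1*5)/3 = -8/3 + (-3 - 5)/3 = -8/3 + (⅓)*(-8) = -8/3 - 8/3 = -16/3)
m(K, I) = 61 + I (m(K, I) = I + 61 = 61 + I)
m(L(3, -3) + c(-1), j - 1*13) - 1*4165 = (61 + (-10 - 1*13)) - 1*4165 = (61 + (-10 - 13)) - 4165 = (61 - 23) - 4165 = 38 - 4165 = -4127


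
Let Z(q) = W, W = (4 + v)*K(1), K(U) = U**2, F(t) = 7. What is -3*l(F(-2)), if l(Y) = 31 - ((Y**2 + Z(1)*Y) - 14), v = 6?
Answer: 222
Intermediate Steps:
W = 10 (W = (4 + 6)*1**2 = 10*1 = 10)
Z(q) = 10
l(Y) = 45 - Y**2 - 10*Y (l(Y) = 31 - ((Y**2 + 10*Y) - 14) = 31 - (-14 + Y**2 + 10*Y) = 31 + (14 - Y**2 - 10*Y) = 45 - Y**2 - 10*Y)
-3*l(F(-2)) = -3*(45 - 1*7**2 - 10*7) = -3*(45 - 1*49 - 70) = -3*(45 - 49 - 70) = -3*(-74) = 222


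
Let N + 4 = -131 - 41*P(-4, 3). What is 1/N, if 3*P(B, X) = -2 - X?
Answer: -3/200 ≈ -0.015000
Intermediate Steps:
P(B, X) = -⅔ - X/3 (P(B, X) = (-2 - X)/3 = -⅔ - X/3)
N = -200/3 (N = -4 + (-131 - 41*(-⅔ - ⅓*3)) = -4 + (-131 - 41*(-⅔ - 1)) = -4 + (-131 - 41*(-5/3)) = -4 + (-131 + 205/3) = -4 - 188/3 = -200/3 ≈ -66.667)
1/N = 1/(-200/3) = -3/200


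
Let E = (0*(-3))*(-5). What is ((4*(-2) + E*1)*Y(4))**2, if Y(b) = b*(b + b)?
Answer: 65536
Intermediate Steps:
E = 0 (E = 0*(-5) = 0)
Y(b) = 2*b**2 (Y(b) = b*(2*b) = 2*b**2)
((4*(-2) + E*1)*Y(4))**2 = ((4*(-2) + 0*1)*(2*4**2))**2 = ((-8 + 0)*(2*16))**2 = (-8*32)**2 = (-256)**2 = 65536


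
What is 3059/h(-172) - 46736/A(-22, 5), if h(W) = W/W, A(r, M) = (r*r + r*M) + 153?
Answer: 1565357/527 ≈ 2970.3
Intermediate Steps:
A(r, M) = 153 + r**2 + M*r (A(r, M) = (r**2 + M*r) + 153 = 153 + r**2 + M*r)
h(W) = 1
3059/h(-172) - 46736/A(-22, 5) = 3059/1 - 46736/(153 + (-22)**2 + 5*(-22)) = 3059*1 - 46736/(153 + 484 - 110) = 3059 - 46736/527 = 1565357/527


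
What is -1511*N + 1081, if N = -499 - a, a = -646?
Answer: -221036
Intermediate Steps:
N = 147 (N = -499 - 1*(-646) = -499 + 646 = 147)
-1511*N + 1081 = -1511*147 + 1081 = -222117 + 1081 = -221036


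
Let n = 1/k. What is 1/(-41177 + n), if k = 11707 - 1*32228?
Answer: -20521/844993218 ≈ -2.4285e-5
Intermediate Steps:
k = -20521 (k = 11707 - 32228 = -20521)
n = -1/20521 (n = 1/(-20521) = -1/20521 ≈ -4.8731e-5)
1/(-41177 + n) = 1/(-41177 - 1/20521) = 1/(-844993218/20521) = -20521/844993218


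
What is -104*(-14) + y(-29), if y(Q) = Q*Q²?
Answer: -22933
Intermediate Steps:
y(Q) = Q³
-104*(-14) + y(-29) = -104*(-14) + (-29)³ = 1456 - 24389 = -22933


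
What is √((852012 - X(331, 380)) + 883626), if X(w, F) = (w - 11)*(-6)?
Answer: 3*√193062 ≈ 1318.2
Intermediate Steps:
X(w, F) = 66 - 6*w (X(w, F) = (-11 + w)*(-6) = 66 - 6*w)
√((852012 - X(331, 380)) + 883626) = √((852012 - (66 - 6*331)) + 883626) = √((852012 - (66 - 1986)) + 883626) = √((852012 - 1*(-1920)) + 883626) = √((852012 + 1920) + 883626) = √(853932 + 883626) = √1737558 = 3*√193062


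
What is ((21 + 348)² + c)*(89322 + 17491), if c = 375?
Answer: 14583819768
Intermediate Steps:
((21 + 348)² + c)*(89322 + 17491) = ((21 + 348)² + 375)*(89322 + 17491) = (369² + 375)*106813 = (136161 + 375)*106813 = 136536*106813 = 14583819768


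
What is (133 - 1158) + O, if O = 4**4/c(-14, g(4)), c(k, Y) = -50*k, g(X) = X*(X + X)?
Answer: -179311/175 ≈ -1024.6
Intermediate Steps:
g(X) = 2*X**2 (g(X) = X*(2*X) = 2*X**2)
O = 64/175 (O = 4**4/((-50*(-14))) = 256/700 = 256*(1/700) = 64/175 ≈ 0.36571)
(133 - 1158) + O = (133 - 1158) + 64/175 = -1025 + 64/175 = -179311/175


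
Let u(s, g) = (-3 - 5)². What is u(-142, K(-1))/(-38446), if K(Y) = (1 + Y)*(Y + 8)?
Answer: -32/19223 ≈ -0.0016647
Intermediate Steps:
K(Y) = (1 + Y)*(8 + Y)
u(s, g) = 64 (u(s, g) = (-8)² = 64)
u(-142, K(-1))/(-38446) = 64/(-38446) = 64*(-1/38446) = -32/19223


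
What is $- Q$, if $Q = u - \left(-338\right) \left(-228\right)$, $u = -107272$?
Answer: $184336$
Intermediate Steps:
$Q = -184336$ ($Q = -107272 - \left(-338\right) \left(-228\right) = -107272 - 77064 = -184336$)
$- Q = \left(-1\right) \left(-184336\right) = 184336$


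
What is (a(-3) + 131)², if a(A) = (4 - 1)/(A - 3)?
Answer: 68121/4 ≈ 17030.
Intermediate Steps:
a(A) = 3/(-3 + A)
(a(-3) + 131)² = (3/(-3 - 3) + 131)² = (3/(-6) + 131)² = (3*(-⅙) + 131)² = (-½ + 131)² = (261/2)² = 68121/4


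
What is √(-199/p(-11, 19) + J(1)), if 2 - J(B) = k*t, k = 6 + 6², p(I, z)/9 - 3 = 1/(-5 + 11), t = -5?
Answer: √666102/57 ≈ 14.318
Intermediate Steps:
p(I, z) = 57/2 (p(I, z) = 27 + 9/(-5 + 11) = 27 + 9/6 = 27 + 9*(⅙) = 27 + 3/2 = 57/2)
k = 42 (k = 6 + 36 = 42)
J(B) = 212 (J(B) = 2 - 42*(-5) = 2 - 1*(-210) = 2 + 210 = 212)
√(-199/p(-11, 19) + J(1)) = √(-199/57/2 + 212) = √(-199*2/57 + 212) = √(-398/57 + 212) = √(11686/57) = √666102/57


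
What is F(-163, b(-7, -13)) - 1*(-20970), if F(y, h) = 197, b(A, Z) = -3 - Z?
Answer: 21167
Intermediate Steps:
F(-163, b(-7, -13)) - 1*(-20970) = 197 - 1*(-20970) = 197 + 20970 = 21167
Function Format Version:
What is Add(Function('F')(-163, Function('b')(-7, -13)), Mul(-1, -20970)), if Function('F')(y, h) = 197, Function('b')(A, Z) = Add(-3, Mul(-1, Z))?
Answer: 21167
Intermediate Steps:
Add(Function('F')(-163, Function('b')(-7, -13)), Mul(-1, -20970)) = Add(197, Mul(-1, -20970)) = Add(197, 20970) = 21167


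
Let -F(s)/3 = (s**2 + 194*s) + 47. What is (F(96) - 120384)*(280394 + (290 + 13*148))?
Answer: -57664749360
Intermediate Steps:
F(s) = -141 - 582*s - 3*s**2 (F(s) = -3*((s**2 + 194*s) + 47) = -3*(47 + s**2 + 194*s) = -141 - 582*s - 3*s**2)
(F(96) - 120384)*(280394 + (290 + 13*148)) = ((-141 - 582*96 - 3*96**2) - 120384)*(280394 + (290 + 13*148)) = ((-141 - 55872 - 3*9216) - 120384)*(280394 + (290 + 1924)) = ((-141 - 55872 - 27648) - 120384)*(280394 + 2214) = (-83661 - 120384)*282608 = -204045*282608 = -57664749360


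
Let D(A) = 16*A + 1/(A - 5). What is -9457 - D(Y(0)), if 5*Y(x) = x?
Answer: -47284/5 ≈ -9456.8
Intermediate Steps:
Y(x) = x/5
D(A) = 1/(-5 + A) + 16*A (D(A) = 16*A + 1/(-5 + A) = 1/(-5 + A) + 16*A)
-9457 - D(Y(0)) = -9457 - (1 - 16*0 + 16*((⅕)*0)²)/(-5 + (⅕)*0) = -9457 - (1 - 80*0 + 16*0²)/(-5 + 0) = -9457 - (1 + 0 + 16*0)/(-5) = -9457 - (-1)*(1 + 0 + 0)/5 = -9457 - (-1)/5 = -9457 - 1*(-⅕) = -9457 + ⅕ = -47284/5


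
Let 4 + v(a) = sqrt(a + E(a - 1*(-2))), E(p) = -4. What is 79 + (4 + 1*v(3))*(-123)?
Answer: 79 - 123*I ≈ 79.0 - 123.0*I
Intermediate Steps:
v(a) = -4 + sqrt(-4 + a) (v(a) = -4 + sqrt(a - 4) = -4 + sqrt(-4 + a))
79 + (4 + 1*v(3))*(-123) = 79 + (4 + 1*(-4 + sqrt(-4 + 3)))*(-123) = 79 + (4 + 1*(-4 + sqrt(-1)))*(-123) = 79 + (4 + 1*(-4 + I))*(-123) = 79 + (4 + (-4 + I))*(-123) = 79 + I*(-123) = 79 - 123*I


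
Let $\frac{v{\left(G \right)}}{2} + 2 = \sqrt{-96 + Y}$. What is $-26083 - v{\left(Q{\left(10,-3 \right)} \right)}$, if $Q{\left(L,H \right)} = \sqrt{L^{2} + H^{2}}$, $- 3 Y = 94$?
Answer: $-26079 - \frac{2 i \sqrt{1146}}{3} \approx -26079.0 - 22.568 i$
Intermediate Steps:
$Y = - \frac{94}{3}$ ($Y = \left(- \frac{1}{3}\right) 94 = - \frac{94}{3} \approx -31.333$)
$Q{\left(L,H \right)} = \sqrt{H^{2} + L^{2}}$
$v{\left(G \right)} = -4 + \frac{2 i \sqrt{1146}}{3}$ ($v{\left(G \right)} = -4 + 2 \sqrt{-96 - \frac{94}{3}} = -4 + 2 \sqrt{- \frac{382}{3}} = -4 + 2 \frac{i \sqrt{1146}}{3} = -4 + \frac{2 i \sqrt{1146}}{3}$)
$-26083 - v{\left(Q{\left(10,-3 \right)} \right)} = -26083 - \left(-4 + \frac{2 i \sqrt{1146}}{3}\right) = -26083 + \left(4 - \frac{2 i \sqrt{1146}}{3}\right) = -26079 - \frac{2 i \sqrt{1146}}{3}$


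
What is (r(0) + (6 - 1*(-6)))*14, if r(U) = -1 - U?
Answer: 154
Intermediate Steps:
(r(0) + (6 - 1*(-6)))*14 = ((-1 - 1*0) + (6 - 1*(-6)))*14 = ((-1 + 0) + (6 + 6))*14 = (-1 + 12)*14 = 11*14 = 154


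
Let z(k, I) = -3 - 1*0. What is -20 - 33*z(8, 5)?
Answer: 79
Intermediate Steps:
z(k, I) = -3 (z(k, I) = -3 + 0 = -3)
-20 - 33*z(8, 5) = -20 - 33*(-3) = -20 + 99 = 79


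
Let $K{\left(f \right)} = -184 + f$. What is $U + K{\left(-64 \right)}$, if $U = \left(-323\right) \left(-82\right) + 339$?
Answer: $26577$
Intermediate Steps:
$U = 26825$ ($U = 26486 + 339 = 26825$)
$U + K{\left(-64 \right)} = 26825 - 248 = 26577$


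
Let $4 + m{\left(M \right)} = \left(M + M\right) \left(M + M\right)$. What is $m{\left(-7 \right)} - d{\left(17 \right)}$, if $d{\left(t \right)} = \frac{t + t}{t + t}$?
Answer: $191$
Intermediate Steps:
$d{\left(t \right)} = 1$ ($d{\left(t \right)} = \frac{2 t}{2 t} = 2 t \frac{1}{2 t} = 1$)
$m{\left(M \right)} = -4 + 4 M^{2}$ ($m{\left(M \right)} = -4 + \left(M + M\right) \left(M + M\right) = -4 + 2 M 2 M = -4 + 4 M^{2}$)
$m{\left(-7 \right)} - d{\left(17 \right)} = \left(-4 + 4 \left(-7\right)^{2}\right) - 1 = \left(-4 + 4 \cdot 49\right) - 1 = \left(-4 + 196\right) - 1 = 192 - 1 = 191$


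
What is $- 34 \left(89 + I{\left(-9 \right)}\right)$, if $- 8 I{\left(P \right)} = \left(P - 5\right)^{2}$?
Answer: $-2193$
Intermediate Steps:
$I{\left(P \right)} = - \frac{\left(-5 + P\right)^{2}}{8}$ ($I{\left(P \right)} = - \frac{\left(P - 5\right)^{2}}{8} = - \frac{\left(-5 + P\right)^{2}}{8}$)
$- 34 \left(89 + I{\left(-9 \right)}\right) = - 34 \left(89 - \frac{\left(-5 - 9\right)^{2}}{8}\right) = - 34 \left(89 - \frac{\left(-14\right)^{2}}{8}\right) = - 34 \left(89 - \frac{49}{2}\right) = \left(-34\right) \frac{129}{2} = -2193$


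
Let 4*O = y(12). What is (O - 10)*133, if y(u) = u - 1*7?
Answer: -4655/4 ≈ -1163.8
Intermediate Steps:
y(u) = -7 + u (y(u) = u - 7 = -7 + u)
O = 5/4 (O = (-7 + 12)/4 = (1/4)*5 = 5/4 ≈ 1.2500)
(O - 10)*133 = (5/4 - 10)*133 = -35/4*133 = -4655/4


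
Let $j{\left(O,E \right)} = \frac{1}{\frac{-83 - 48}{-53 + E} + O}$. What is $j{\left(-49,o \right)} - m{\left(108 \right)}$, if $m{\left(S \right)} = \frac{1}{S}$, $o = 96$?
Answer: $- \frac{1147}{40284} \approx -0.028473$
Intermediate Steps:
$j{\left(O,E \right)} = \frac{1}{O - \frac{131}{-53 + E}}$ ($j{\left(O,E \right)} = \frac{1}{- \frac{131}{-53 + E} + O} = \frac{1}{O - \frac{131}{-53 + E}}$)
$j{\left(-49,o \right)} - m{\left(108 \right)} = \frac{53 - 96}{131 + 53 \left(-49\right) - 96 \left(-49\right)} - \frac{1}{108} = \frac{53 - 96}{131 - 2597 + 4704} - \frac{1}{108} = \frac{1}{2238} \left(-43\right) - \frac{1}{108} = - \frac{43}{2238} - \frac{1}{108} = - \frac{1147}{40284}$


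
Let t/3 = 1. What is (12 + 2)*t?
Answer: 42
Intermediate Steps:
t = 3 (t = 3*1 = 3)
(12 + 2)*t = (12 + 2)*3 = 14*3 = 42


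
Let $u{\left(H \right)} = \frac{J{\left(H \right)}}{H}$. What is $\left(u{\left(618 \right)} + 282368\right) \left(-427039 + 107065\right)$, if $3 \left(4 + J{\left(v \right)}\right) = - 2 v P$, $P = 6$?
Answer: $- \frac{9305961055892}{103} \approx -9.0349 \cdot 10^{10}$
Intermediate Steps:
$J{\left(v \right)} = -4 - 4 v$ ($J{\left(v \right)} = -4 + \frac{- 2 v 6}{3} = -4 + \frac{\left(-12\right) v}{3} = -4 - 4 v$)
$u{\left(H \right)} = \frac{-4 - 4 H}{H}$
$\left(u{\left(618 \right)} + 282368\right) \left(-427039 + 107065\right) = \left(\left(-4 - \frac{4}{618}\right) + 282368\right) \left(-427039 + 107065\right) = \left(\left(-4 - \frac{2}{309}\right) + 282368\right) \left(-319974\right) = \left(- \frac{1238}{309} + 282368\right) \left(-319974\right) = \frac{87250474}{309} \left(-319974\right) = - \frac{9305961055892}{103}$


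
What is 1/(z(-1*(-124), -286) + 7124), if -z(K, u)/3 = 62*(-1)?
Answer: 1/7310 ≈ 0.00013680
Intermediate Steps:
z(K, u) = 186 (z(K, u) = -186*(-1) = -3*(-62) = 186)
1/(z(-1*(-124), -286) + 7124) = 1/(186 + 7124) = 1/7310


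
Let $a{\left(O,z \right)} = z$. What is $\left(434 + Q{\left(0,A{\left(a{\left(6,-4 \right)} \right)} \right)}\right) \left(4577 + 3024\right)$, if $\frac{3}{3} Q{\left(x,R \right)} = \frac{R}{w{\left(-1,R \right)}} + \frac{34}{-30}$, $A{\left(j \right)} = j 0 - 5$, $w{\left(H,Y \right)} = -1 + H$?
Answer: $\frac{99276661}{30} \approx 3.3092 \cdot 10^{6}$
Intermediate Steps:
$A{\left(j \right)} = -5$ ($A{\left(j \right)} = 0 - 5 = -5$)
$Q{\left(x,R \right)} = - \frac{17}{15} - \frac{R}{2}$ ($Q{\left(x,R \right)} = \frac{R}{-1 - 1} + \frac{34}{-30} = \frac{R}{-2} + 34 \left(- \frac{1}{30}\right) = R \left(- \frac{1}{2}\right) - \frac{17}{15} = - \frac{R}{2} - \frac{17}{15} = - \frac{17}{15} - \frac{R}{2}$)
$\left(434 + Q{\left(0,A{\left(a{\left(6,-4 \right)} \right)} \right)}\right) \left(4577 + 3024\right) = \left(434 - - \frac{41}{30}\right) \left(4577 + 3024\right) = \left(434 + \left(- \frac{17}{15} + \frac{5}{2}\right)\right) 7601 = \left(434 + \frac{41}{30}\right) 7601 = \frac{13061}{30} \cdot 7601 = \frac{99276661}{30}$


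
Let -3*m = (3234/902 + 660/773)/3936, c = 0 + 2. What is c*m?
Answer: -46897/62371824 ≈ -0.00075189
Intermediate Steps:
c = 2
m = -46897/124743648 (m = -(3234/902 + 660/773)/(3*3936) = -(3234*(1/902) + 660*(1/773))/(3*3936) = -(147/41 + 660/773)/(3*3936) = -46897/(31693*3936) = -⅓*46897/41581216 = -46897/124743648 ≈ -0.00037595)
c*m = 2*(-46897/124743648) = -46897/62371824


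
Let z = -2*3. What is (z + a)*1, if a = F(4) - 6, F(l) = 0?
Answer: -12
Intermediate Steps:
z = -6
a = -6 (a = 0 - 6 = -6)
(z + a)*1 = (-6 - 6)*1 = -12*1 = -12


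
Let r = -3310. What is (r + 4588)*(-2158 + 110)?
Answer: -2617344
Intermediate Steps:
(r + 4588)*(-2158 + 110) = (-3310 + 4588)*(-2158 + 110) = 1278*(-2048) = -2617344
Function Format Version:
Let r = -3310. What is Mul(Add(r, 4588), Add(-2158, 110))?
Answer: -2617344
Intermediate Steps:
Mul(Add(r, 4588), Add(-2158, 110)) = Mul(Add(-3310, 4588), Add(-2158, 110)) = Mul(1278, -2048) = -2617344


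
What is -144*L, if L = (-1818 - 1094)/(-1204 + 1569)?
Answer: 419328/365 ≈ 1148.8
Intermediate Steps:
L = -2912/365 ≈ -7.9781
-144*L = -144*(-2912/365) = 419328/365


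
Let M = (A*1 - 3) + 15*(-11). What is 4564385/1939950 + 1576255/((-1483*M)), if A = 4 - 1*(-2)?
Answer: 2564463658/287694585 ≈ 8.9138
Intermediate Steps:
A = 6 (A = 4 + 2 = 6)
M = -162 (M = (6*1 - 3) + 15*(-11) = (6 - 3) - 165 = 3 - 165 = -162)
4564385/1939950 + 1576255/((-1483*M)) = 4564385/1939950 + 1576255/((-1483*(-162))) = 4564385*(1/1939950) + 1576255/240246 = 912877/387990 + 1576255*(1/240246) = 912877/387990 + 1576255/240246 = 2564463658/287694585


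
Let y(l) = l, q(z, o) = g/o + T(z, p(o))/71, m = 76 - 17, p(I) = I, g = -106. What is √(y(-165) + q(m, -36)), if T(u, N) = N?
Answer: I*√29501210/426 ≈ 12.75*I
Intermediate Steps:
m = 59
q(z, o) = -106/o + o/71
√(y(-165) + q(m, -36)) = √(-165 + (-106/(-36) + (1/71)*(-36))) = √(-165 + (-106*(-1/36) - 36/71)) = √(-165 + (53/18 - 36/71)) = √(-165 + 3115/1278) = √(-207755/1278) = I*√29501210/426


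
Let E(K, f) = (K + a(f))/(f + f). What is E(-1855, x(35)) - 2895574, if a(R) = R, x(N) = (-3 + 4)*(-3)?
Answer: -8685793/3 ≈ -2.8953e+6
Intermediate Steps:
x(N) = -3 (x(N) = 1*(-3) = -3)
E(K, f) = (K + f)/(2*f) (E(K, f) = (K + f)/(f + f) = (K + f)/((2*f)) = (K + f)*(1/(2*f)) = (K + f)/(2*f))
E(-1855, x(35)) - 2895574 = (½)*(-1855 - 3)/(-3) - 2895574 = (½)*(-⅓)*(-1858) - 2895574 = 929/3 - 2895574 = -8685793/3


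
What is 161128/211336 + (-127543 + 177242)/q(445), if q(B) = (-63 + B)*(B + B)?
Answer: 8160435663/8981251660 ≈ 0.90861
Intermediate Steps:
q(B) = 2*B*(-63 + B) (q(B) = (-63 + B)*(2*B) = 2*B*(-63 + B))
161128/211336 + (-127543 + 177242)/q(445) = 161128/211336 + (-127543 + 177242)/((2*445*(-63 + 445))) = 161128*(1/211336) + 49699/((2*445*382)) = 20141/26417 + 49699/339980 = 8160435663/8981251660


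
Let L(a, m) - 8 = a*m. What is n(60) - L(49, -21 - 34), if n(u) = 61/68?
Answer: 182777/68 ≈ 2687.9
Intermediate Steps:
n(u) = 61/68 (n(u) = 61*(1/68) = 61/68)
L(a, m) = 8 + a*m
n(60) - L(49, -21 - 34) = 61/68 - (8 + 49*(-21 - 34)) = 61/68 - (8 + 49*(-55)) = 61/68 - (8 - 2695) = 61/68 - 1*(-2687) = 61/68 + 2687 = 182777/68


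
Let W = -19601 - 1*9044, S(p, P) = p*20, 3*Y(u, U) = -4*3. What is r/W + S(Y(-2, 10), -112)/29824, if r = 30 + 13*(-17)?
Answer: 212799/53394280 ≈ 0.0039854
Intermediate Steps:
Y(u, U) = -4 (Y(u, U) = (-4*3)/3 = (1/3)*(-12) = -4)
S(p, P) = 20*p
W = -28645 (W = -19601 - 9044 = -28645)
r = -191 (r = 30 - 221 = -191)
r/W + S(Y(-2, 10), -112)/29824 = -191/(-28645) + (20*(-4))/29824 = -191*(-1/28645) - 80*1/29824 = 191/28645 - 5/1864 = 212799/53394280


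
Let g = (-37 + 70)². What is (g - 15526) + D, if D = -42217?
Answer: -56654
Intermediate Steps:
g = 1089 (g = 33² = 1089)
(g - 15526) + D = (1089 - 15526) - 42217 = -14437 - 42217 = -56654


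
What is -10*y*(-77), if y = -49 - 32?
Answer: -62370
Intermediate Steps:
y = -81
-10*y*(-77) = -10*(-81)*(-77) = 810*(-77) = -62370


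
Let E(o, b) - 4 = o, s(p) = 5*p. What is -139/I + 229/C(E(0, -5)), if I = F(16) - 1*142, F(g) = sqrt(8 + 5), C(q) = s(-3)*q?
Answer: -1143433/403020 + 139*sqrt(13)/20151 ≈ -2.8123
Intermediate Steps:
E(o, b) = 4 + o
C(q) = -15*q (C(q) = (5*(-3))*q = -15*q)
F(g) = sqrt(13)
I = -142 + sqrt(13) (I = sqrt(13) - 1*142 = sqrt(13) - 142 = -142 + sqrt(13) ≈ -138.39)
-139/I + 229/C(E(0, -5)) = -139/(-142 + sqrt(13)) + 229/((-15*(4 + 0))) = -139/(-142 + sqrt(13)) + 229/((-15*4)) = -139/(-142 + sqrt(13)) + 229/(-60) = -139/(-142 + sqrt(13)) + 229*(-1/60) = -139/(-142 + sqrt(13)) - 229/60 = -229/60 - 139/(-142 + sqrt(13))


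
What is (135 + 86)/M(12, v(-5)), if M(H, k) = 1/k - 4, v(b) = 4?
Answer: -884/15 ≈ -58.933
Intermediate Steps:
M(H, k) = -4 + 1/k
(135 + 86)/M(12, v(-5)) = (135 + 86)/(-4 + 1/4) = 221/(-4 + ¼) = 221/(-15/4) = -4/15*221 = -884/15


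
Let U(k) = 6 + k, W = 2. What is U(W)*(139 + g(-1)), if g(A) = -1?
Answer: 1104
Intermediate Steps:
U(W)*(139 + g(-1)) = (6 + 2)*(139 - 1) = 8*138 = 1104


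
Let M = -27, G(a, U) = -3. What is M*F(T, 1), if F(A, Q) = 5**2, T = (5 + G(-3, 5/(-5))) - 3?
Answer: -675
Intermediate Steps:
T = -1 (T = (5 - 3) - 3 = 2 - 3 = -1)
F(A, Q) = 25
M*F(T, 1) = -27*25 = -675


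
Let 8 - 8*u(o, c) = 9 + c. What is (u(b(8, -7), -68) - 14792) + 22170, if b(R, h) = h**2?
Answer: 59091/8 ≈ 7386.4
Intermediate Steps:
u(o, c) = -1/8 - c/8 (u(o, c) = 1 - (9 + c)/8 = 1 + (-9/8 - c/8) = -1/8 - c/8)
(u(b(8, -7), -68) - 14792) + 22170 = ((-1/8 - 1/8*(-68)) - 14792) + 22170 = ((-1/8 + 17/2) - 14792) + 22170 = (67/8 - 14792) + 22170 = -118269/8 + 22170 = 59091/8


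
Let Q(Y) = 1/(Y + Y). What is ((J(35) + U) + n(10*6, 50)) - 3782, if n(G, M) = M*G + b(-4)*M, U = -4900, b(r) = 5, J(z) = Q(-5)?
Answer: -54321/10 ≈ -5432.1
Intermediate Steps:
Q(Y) = 1/(2*Y)
J(z) = -⅒ (J(z) = (½)/(-5) = (½)*(-⅕) = -⅒)
n(G, M) = 5*M + G*M (n(G, M) = M*G + 5*M = G*M + 5*M = 5*M + G*M)
((J(35) + U) + n(10*6, 50)) - 3782 = ((-⅒ - 4900) + 50*(5 + 10*6)) - 3782 = (-49001/10 + 50*(5 + 60)) - 3782 = (-49001/10 + 50*65) - 3782 = (-49001/10 + 3250) - 3782 = -16501/10 - 3782 = -54321/10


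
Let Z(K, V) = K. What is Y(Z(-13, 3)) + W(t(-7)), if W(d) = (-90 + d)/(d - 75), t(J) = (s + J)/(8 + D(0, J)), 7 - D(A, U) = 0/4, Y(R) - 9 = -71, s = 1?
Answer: -22922/377 ≈ -60.801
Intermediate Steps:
Y(R) = -62 (Y(R) = 9 - 71 = -62)
D(A, U) = 7 (D(A, U) = 7 - 0/4 = 7 - 1*0 = 7 + 0 = 7)
t(J) = 1/15 + J/15 (t(J) = (1 + J)/(8 + 7) = (1 + J)/15 = (1 + J)*(1/15) = 1/15 + J/15)
W(d) = (-90 + d)/(-75 + d)
Y(Z(-13, 3)) + W(t(-7)) = -62 + (-90 + (1/15 + (1/15)*(-7)))/(-75 + (1/15 + (1/15)*(-7))) = -62 + (-90 + (1/15 - 7/15))/(-75 + (1/15 - 7/15)) = -62 + (-90 - ⅖)/(-75 - ⅖) = -62 - 452/5/(-377/5) = -62 - 5/377*(-452/5) = -62 + 452/377 = -22922/377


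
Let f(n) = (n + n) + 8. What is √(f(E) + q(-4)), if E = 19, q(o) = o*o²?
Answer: 3*I*√2 ≈ 4.2426*I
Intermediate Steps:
q(o) = o³
f(n) = 8 + 2*n (f(n) = 2*n + 8 = 8 + 2*n)
√(f(E) + q(-4)) = √((8 + 2*19) + (-4)³) = √((8 + 38) - 64) = √(46 - 64) = √(-18) = 3*I*√2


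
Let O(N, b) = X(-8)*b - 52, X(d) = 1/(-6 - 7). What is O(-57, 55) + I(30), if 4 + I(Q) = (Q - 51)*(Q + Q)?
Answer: -17163/13 ≈ -1320.2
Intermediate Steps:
X(d) = -1/13 (X(d) = 1/(-13) = -1/13)
I(Q) = -4 + 2*Q*(-51 + Q) (I(Q) = -4 + (Q - 51)*(Q + Q) = -4 + (-51 + Q)*(2*Q) = -4 + 2*Q*(-51 + Q))
O(N, b) = -52 - b/13 (O(N, b) = -b/13 - 52 = -52 - b/13)
O(-57, 55) + I(30) = (-52 - 1/13*55) + (-4 - 102*30 + 2*30²) = (-52 - 55/13) + (-4 - 3060 + 2*900) = -731/13 + (-4 - 3060 + 1800) = -731/13 - 1264 = -17163/13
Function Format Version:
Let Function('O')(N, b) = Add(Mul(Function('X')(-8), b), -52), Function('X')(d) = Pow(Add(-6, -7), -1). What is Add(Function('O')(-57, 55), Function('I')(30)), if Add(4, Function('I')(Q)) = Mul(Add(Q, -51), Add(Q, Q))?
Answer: Rational(-17163, 13) ≈ -1320.2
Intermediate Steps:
Function('X')(d) = Rational(-1, 13) (Function('X')(d) = Pow(-13, -1) = Rational(-1, 13))
Function('I')(Q) = Add(-4, Mul(2, Q, Add(-51, Q))) (Function('I')(Q) = Add(-4, Mul(Add(Q, -51), Add(Q, Q))) = Add(-4, Mul(Add(-51, Q), Mul(2, Q))) = Add(-4, Mul(2, Q, Add(-51, Q))))
Function('O')(N, b) = Add(-52, Mul(Rational(-1, 13), b)) (Function('O')(N, b) = Add(Mul(Rational(-1, 13), b), -52) = Add(-52, Mul(Rational(-1, 13), b)))
Add(Function('O')(-57, 55), Function('I')(30)) = Add(Add(-52, Mul(Rational(-1, 13), 55)), Add(-4, Mul(-102, 30), Mul(2, Pow(30, 2)))) = Add(Add(-52, Rational(-55, 13)), Add(-4, -3060, Mul(2, 900))) = Add(Rational(-731, 13), Add(-4, -3060, 1800)) = Add(Rational(-731, 13), -1264) = Rational(-17163, 13)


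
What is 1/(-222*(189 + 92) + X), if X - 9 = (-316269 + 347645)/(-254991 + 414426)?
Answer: -159435/9944407879 ≈ -1.6033e-5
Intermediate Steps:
X = 1466291/159435 (X = 9 + (-316269 + 347645)/(-254991 + 414426) = 9 + 31376/159435 = 1466291/159435 ≈ 9.1968)
1/(-222*(189 + 92) + X) = 1/(-222*(189 + 92) + 1466291/159435) = 1/(-222*281 + 1466291/159435) = 1/(-62382 + 1466291/159435) = 1/(-9944407879/159435) = -159435/9944407879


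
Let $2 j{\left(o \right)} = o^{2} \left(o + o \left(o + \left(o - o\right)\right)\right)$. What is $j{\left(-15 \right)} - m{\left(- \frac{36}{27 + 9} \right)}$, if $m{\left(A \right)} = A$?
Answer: $23626$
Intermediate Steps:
$j{\left(o \right)} = \frac{o^{2} \left(o + o^{2}\right)}{2}$ ($j{\left(o \right)} = \frac{o^{2} \left(o + o \left(o + \left(o - o\right)\right)\right)}{2} = \frac{o^{2} \left(o + o \left(o + 0\right)\right)}{2} = \frac{o^{2} \left(o + o o\right)}{2} = \frac{o^{2} \left(o + o^{2}\right)}{2}$)
$j{\left(-15 \right)} - m{\left(- \frac{36}{27 + 9} \right)} = \frac{\left(-15\right)^{3} \left(1 - 15\right)}{2} - - \frac{36}{27 + 9} = \frac{1}{2} \left(-3375\right) \left(-14\right) - - \frac{36}{36} = 23625 - \left(-36\right) \frac{1}{36} = 23625 - -1 = 23625 + 1 = 23626$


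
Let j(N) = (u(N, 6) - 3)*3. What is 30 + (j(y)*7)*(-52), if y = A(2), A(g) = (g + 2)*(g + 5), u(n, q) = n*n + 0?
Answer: -852822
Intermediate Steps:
u(n, q) = n² (u(n, q) = n² + 0 = n²)
A(g) = (2 + g)*(5 + g)
y = 28 (y = 10 + 2² + 7*2 = 10 + 4 + 14 = 28)
j(N) = -9 + 3*N² (j(N) = (N² - 3)*3 = (-3 + N²)*3 = -9 + 3*N²)
30 + (j(y)*7)*(-52) = 30 + ((-9 + 3*28²)*7)*(-52) = 30 + ((-9 + 3*784)*7)*(-52) = 30 + ((-9 + 2352)*7)*(-52) = 30 + (2343*7)*(-52) = 30 + 16401*(-52) = 30 - 852852 = -852822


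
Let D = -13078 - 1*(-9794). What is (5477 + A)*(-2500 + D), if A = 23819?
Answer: -169448064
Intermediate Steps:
D = -3284 (D = -13078 + 9794 = -3284)
(5477 + A)*(-2500 + D) = (5477 + 23819)*(-2500 - 3284) = 29296*(-5784) = -169448064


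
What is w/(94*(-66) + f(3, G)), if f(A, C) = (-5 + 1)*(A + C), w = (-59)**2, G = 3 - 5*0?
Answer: -3481/6228 ≈ -0.55893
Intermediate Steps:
G = 3 (G = 3 + 0 = 3)
w = 3481
f(A, C) = -4*A - 4*C (f(A, C) = -4*(A + C) = -4*A - 4*C)
w/(94*(-66) + f(3, G)) = 3481/(94*(-66) + (-4*3 - 4*3)) = 3481/(-6204 + (-12 - 12)) = 3481/(-6204 - 24) = 3481/(-6228) = 3481*(-1/6228) = -3481/6228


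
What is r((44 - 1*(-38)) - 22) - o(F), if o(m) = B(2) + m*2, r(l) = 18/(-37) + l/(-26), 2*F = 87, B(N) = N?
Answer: -44153/481 ≈ -91.794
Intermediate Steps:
F = 87/2 (F = (1/2)*87 = 87/2 ≈ 43.500)
r(l) = -18/37 - l/26 (r(l) = 18*(-1/37) + l*(-1/26) = -18/37 - l/26)
o(m) = 2 + 2*m (o(m) = 2 + m*2 = 2 + 2*m)
r((44 - 1*(-38)) - 22) - o(F) = (-18/37 - ((44 - 1*(-38)) - 22)/26) - (2 + 2*(87/2)) = (-18/37 - ((44 + 38) - 22)/26) - (2 + 87) = (-18/37 - (82 - 22)/26) - 1*89 = (-18/37 - 1/26*60) - 89 = (-18/37 - 30/13) - 89 = -1344/481 - 89 = -44153/481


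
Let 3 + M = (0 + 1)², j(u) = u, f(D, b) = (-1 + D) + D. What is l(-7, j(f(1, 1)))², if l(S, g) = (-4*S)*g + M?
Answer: 676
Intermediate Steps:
f(D, b) = -1 + 2*D
M = -2 (M = -3 + (0 + 1)² = -3 + 1² = -3 + 1 = -2)
l(S, g) = -2 - 4*S*g (l(S, g) = (-4*S)*g - 2 = -4*S*g - 2 = -2 - 4*S*g)
l(-7, j(f(1, 1)))² = (-2 - 4*(-7)*(-1 + 2*1))² = (-2 - 4*(-7)*(-1 + 2))² = (-2 - 4*(-7)*1)² = (-2 + 28)² = 26² = 676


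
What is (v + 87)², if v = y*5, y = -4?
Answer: 4489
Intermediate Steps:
v = -20 (v = -4*5 = -20)
(v + 87)² = (-20 + 87)² = 67² = 4489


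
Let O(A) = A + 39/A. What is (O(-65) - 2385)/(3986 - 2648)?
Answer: -12253/6690 ≈ -1.8315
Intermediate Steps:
(O(-65) - 2385)/(3986 - 2648) = ((-65 + 39/(-65)) - 2385)/(3986 - 2648) = ((-65 + 39*(-1/65)) - 2385)/1338 = ((-65 - ⅗) - 2385)*(1/1338) = (-328/5 - 2385)*(1/1338) = -12253/5*1/1338 = -12253/6690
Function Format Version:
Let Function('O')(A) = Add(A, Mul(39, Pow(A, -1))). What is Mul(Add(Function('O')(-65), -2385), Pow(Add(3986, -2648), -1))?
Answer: Rational(-12253, 6690) ≈ -1.8315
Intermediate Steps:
Mul(Add(Function('O')(-65), -2385), Pow(Add(3986, -2648), -1)) = Mul(Add(Add(-65, Mul(39, Pow(-65, -1))), -2385), Pow(Add(3986, -2648), -1)) = Mul(Add(Add(-65, Mul(39, Rational(-1, 65))), -2385), Pow(1338, -1)) = Mul(Add(Add(-65, Rational(-3, 5)), -2385), Rational(1, 1338)) = Mul(Add(Rational(-328, 5), -2385), Rational(1, 1338)) = Mul(Rational(-12253, 5), Rational(1, 1338)) = Rational(-12253, 6690)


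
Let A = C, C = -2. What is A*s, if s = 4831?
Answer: -9662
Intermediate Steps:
A = -2
A*s = -2*4831 = -9662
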